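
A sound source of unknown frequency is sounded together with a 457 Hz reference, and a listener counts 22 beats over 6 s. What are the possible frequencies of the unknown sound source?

Beat frequency = 22/6 = 3.6667 Hz.
|f − 457| = 3.6667, so f = 457 ± 3.6667.

453.3333 Hz or 460.6667 Hz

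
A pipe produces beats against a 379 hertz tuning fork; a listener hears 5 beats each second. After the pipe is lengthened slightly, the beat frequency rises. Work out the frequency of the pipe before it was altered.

374 Hz

|f − 379| = 5, so the pipe was at either 374 Hz or 384 Hz.
A longer pipe has a lower fundamental; the adjustment lowers the pipe's frequency.
The beat rate rose, so the adjustment moved the pipe further from 379 Hz — it was already below the reference.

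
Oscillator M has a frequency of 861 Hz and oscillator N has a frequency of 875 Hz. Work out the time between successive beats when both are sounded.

f_beat = |861 − 875| = 14 Hz.
Beat period T = 1 / f_beat = 1 / 14 s.

0.071 s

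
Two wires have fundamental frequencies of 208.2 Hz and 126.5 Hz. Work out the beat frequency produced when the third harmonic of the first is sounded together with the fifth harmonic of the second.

Third harmonic of the first: 3·208.2 = 624.6 Hz.
Fifth harmonic of the second: 5·126.5 = 632.5 Hz.
f_beat = |624.6 − 632.5| = 7.9 Hz.

7.9 Hz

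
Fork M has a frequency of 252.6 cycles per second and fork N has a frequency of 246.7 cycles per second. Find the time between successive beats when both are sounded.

f_beat = |252.6 − 246.7| = 5.9 Hz.
Beat period T = 1 / f_beat = 1 / 5.9 s.

0.169 s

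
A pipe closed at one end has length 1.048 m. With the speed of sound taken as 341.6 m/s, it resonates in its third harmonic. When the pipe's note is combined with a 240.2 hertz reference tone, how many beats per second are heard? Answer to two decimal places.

Closed pipe (odd harmonics): f_n = n·v/(4L) = 3·341.6/(4·1.048) = 244.4656 Hz.
f_beat = |244.4656 − 240.2| = 4.27 Hz.

4.27 Hz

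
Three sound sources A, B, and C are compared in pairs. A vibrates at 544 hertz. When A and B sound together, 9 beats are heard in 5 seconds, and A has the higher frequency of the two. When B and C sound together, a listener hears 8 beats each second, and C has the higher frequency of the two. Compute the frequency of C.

A–B: Beat frequency = 9/5 = 1.8 Hz.
B is below A, so f_B = 544 − 1.8 = 542.2 Hz.
C is above B, so f_C = 542.2 + 8 = 550.2 Hz.

550.2 Hz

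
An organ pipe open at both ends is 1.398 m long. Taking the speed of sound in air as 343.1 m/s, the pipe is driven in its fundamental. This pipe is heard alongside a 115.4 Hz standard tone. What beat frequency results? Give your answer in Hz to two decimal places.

Open pipe: f_n = n·v/(2L) = 1·343.1/(2·1.398) = 122.7110 Hz.
f_beat = |122.7110 − 115.4| = 7.31 Hz.

7.31 Hz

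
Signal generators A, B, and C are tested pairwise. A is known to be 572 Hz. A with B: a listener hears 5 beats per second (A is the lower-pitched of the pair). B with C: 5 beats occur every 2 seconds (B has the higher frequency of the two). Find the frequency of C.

B is above A, so f_B = 572 + 5 = 577 Hz.
B–C: Beat frequency = 5/2 = 2.5 Hz.
C is below B, so f_C = 577 − 2.5 = 574.5 Hz.

574.5 Hz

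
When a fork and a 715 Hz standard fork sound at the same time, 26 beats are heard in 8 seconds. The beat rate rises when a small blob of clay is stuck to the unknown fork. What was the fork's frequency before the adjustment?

711.75 Hz

Beat frequency = 26/8 = 3.25 Hz.
|f − 715| = 3.25, so the fork was at either 711.75 Hz or 718.25 Hz.
Adding mass to a fork lowers its frequency; the adjustment lowers the fork's frequency.
The beat rate rose, so the adjustment moved the fork further from 715 Hz — it was already below the reference.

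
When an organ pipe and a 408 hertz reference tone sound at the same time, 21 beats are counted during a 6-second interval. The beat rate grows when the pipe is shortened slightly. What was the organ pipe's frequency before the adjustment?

Beat frequency = 21/6 = 3.5 Hz.
|f − 408| = 3.5, so the organ pipe was at either 404.5 Hz or 411.5 Hz.
A shorter pipe has a higher fundamental; the adjustment raises the organ pipe's frequency.
The beat rate rose, so the adjustment moved the organ pipe further from 408 Hz — it was already above the reference.

411.5 Hz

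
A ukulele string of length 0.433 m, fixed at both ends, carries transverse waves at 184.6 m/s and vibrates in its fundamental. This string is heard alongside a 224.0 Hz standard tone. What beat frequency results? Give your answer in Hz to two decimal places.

10.84 Hz

For a string fixed at both ends, f_n = n·v/(2L) = 1·184.6/(2·0.433) = 213.1640 Hz.
f_beat = |213.1640 − 224.0| = 10.84 Hz.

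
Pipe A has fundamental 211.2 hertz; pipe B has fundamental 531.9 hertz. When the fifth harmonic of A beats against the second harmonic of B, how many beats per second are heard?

Fifth harmonic of the first: 5·211.2 = 1056.0 Hz.
Second harmonic of the second: 2·531.9 = 1063.8 Hz.
f_beat = |1056.0 − 1063.8| = 7.8 Hz.

7.8 Hz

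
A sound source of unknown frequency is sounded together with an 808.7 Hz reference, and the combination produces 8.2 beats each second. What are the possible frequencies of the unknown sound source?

|f − 808.7| = 8.2, so f = 808.7 ± 8.2.

800.5 Hz or 816.9 Hz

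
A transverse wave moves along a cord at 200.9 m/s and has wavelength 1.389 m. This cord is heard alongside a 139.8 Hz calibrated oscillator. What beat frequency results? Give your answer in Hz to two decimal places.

Source frequency f = v/λ = 200.9/1.389 = 144.6364 Hz.
f_beat = |144.6364 − 139.8| = 4.84 Hz.

4.84 Hz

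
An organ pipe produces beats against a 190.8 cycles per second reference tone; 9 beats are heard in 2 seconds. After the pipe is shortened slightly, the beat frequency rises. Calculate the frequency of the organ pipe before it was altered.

195.3 Hz

Beat frequency = 9/2 = 4.5 Hz.
|f − 190.8| = 4.5, so the organ pipe was at either 186.3 Hz or 195.3 Hz.
A shorter pipe has a higher fundamental; the adjustment raises the organ pipe's frequency.
The beat rate rose, so the adjustment moved the organ pipe further from 190.8 Hz — it was already above the reference.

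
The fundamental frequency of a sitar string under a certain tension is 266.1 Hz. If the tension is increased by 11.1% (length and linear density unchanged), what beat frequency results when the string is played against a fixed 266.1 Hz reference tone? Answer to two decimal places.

14.38 Hz

For a string, f ∝ √T, so the new frequency is 266.1·√1.111 = 280.4800 Hz.
f_beat = |280.4800 − 266.1| = 14.38 Hz.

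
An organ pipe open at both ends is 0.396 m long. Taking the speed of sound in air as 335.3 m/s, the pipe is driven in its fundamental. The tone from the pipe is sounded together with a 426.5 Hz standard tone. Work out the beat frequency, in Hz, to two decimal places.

3.14 Hz

Open pipe: f_n = n·v/(2L) = 1·335.3/(2·0.396) = 423.3586 Hz.
f_beat = |423.3586 − 426.5| = 3.14 Hz.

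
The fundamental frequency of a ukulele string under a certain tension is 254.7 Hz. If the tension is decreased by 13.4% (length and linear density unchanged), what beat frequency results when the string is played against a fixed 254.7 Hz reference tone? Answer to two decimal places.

For a string, f ∝ √T, so the new frequency is 254.7·√0.866 = 237.0216 Hz.
f_beat = |237.0216 − 254.7| = 17.68 Hz.

17.68 Hz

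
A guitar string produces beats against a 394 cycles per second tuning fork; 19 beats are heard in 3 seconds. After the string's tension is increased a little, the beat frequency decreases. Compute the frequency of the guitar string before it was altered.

387.6667 Hz

Beat frequency = 19/3 = 6.3333 Hz.
|f − 394| = 6.3333, so the guitar string was at either 387.6667 Hz or 400.3333 Hz.
Higher tension means higher frequency; the adjustment raises the guitar string's frequency.
The beat rate fell, so the adjustment moved the guitar string toward 394 Hz — it must have started below the reference.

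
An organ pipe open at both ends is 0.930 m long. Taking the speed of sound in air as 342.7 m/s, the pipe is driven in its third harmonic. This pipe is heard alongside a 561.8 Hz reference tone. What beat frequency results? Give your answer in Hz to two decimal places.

Open pipe: f_n = n·v/(2L) = 3·342.7/(2·0.930) = 552.7419 Hz.
f_beat = |552.7419 − 561.8| = 9.06 Hz.

9.06 Hz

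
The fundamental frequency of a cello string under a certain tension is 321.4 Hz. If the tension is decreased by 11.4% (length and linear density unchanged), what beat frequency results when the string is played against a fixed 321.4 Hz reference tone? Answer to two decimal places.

For a string, f ∝ √T, so the new frequency is 321.4·√0.886 = 302.5260 Hz.
f_beat = |302.5260 − 321.4| = 18.87 Hz.

18.87 Hz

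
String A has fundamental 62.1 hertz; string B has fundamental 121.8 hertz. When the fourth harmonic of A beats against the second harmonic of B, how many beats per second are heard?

Fourth harmonic of the first: 4·62.1 = 248.4 Hz.
Second harmonic of the second: 2·121.8 = 243.6 Hz.
f_beat = |248.4 − 243.6| = 4.8 Hz.

4.8 Hz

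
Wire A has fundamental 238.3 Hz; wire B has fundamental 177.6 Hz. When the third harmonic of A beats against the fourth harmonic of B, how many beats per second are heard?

4.5 Hz

Third harmonic of the first: 3·238.3 = 714.9 Hz.
Fourth harmonic of the second: 4·177.6 = 710.4 Hz.
f_beat = |714.9 − 710.4| = 4.5 Hz.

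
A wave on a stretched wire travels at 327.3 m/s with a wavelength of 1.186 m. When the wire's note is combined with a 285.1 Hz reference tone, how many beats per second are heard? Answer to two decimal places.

Source frequency f = v/λ = 327.3/1.186 = 275.9696 Hz.
f_beat = |275.9696 − 285.1| = 9.13 Hz.

9.13 Hz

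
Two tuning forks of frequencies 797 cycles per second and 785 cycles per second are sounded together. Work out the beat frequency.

12 Hz

Beats arise from superposition of two nearby frequencies; the beat rate is |f₁ − f₂|.
|797 − 785| = 12 Hz.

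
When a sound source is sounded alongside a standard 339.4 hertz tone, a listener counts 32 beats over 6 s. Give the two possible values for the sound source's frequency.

334.0667 Hz or 344.7333 Hz

Beat frequency = 32/6 = 5.3333 Hz.
|f − 339.4| = 5.3333, so f = 339.4 ± 5.3333.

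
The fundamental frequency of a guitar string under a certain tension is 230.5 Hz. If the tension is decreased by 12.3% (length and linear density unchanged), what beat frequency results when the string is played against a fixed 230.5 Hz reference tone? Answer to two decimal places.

For a string, f ∝ √T, so the new frequency is 230.5·√0.877 = 215.8593 Hz.
f_beat = |215.8593 − 230.5| = 14.64 Hz.

14.64 Hz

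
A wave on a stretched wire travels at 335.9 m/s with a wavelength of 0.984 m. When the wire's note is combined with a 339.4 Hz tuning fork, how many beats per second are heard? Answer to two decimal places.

1.96 Hz

Source frequency f = v/λ = 335.9/0.984 = 341.3618 Hz.
f_beat = |341.3618 − 339.4| = 1.96 Hz.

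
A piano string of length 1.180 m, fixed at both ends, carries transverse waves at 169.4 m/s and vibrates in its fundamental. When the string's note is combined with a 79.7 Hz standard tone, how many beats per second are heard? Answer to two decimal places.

7.92 Hz

For a string fixed at both ends, f_n = n·v/(2L) = 1·169.4/(2·1.180) = 71.7797 Hz.
f_beat = |71.7797 − 79.7| = 7.92 Hz.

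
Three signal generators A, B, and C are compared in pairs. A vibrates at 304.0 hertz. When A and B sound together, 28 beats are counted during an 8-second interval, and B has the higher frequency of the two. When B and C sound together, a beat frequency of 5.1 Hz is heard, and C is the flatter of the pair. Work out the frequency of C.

302.4 Hz

A–B: Beat frequency = 28/8 = 3.5 Hz.
B is above A, so f_B = 304.0 + 3.5 = 307.5 Hz.
C is below B, so f_C = 307.5 − 5.1 = 302.4 Hz.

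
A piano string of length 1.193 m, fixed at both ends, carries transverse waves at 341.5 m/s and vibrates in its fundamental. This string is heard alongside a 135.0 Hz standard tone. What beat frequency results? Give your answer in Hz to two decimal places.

For a string fixed at both ends, f_n = n·v/(2L) = 1·341.5/(2·1.193) = 143.1266 Hz.
f_beat = |143.1266 − 135.0| = 8.13 Hz.

8.13 Hz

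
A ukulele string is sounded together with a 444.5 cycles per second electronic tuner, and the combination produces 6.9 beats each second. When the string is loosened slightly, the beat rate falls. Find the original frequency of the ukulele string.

|f − 444.5| = 6.9, so the ukulele string was at either 437.6 Hz or 451.4 Hz.
Reducing tension lowers a string's frequency; the adjustment lowers the ukulele string's frequency.
The beat rate fell, so the adjustment moved the ukulele string toward 444.5 Hz — it must have started above the reference.

451.4 Hz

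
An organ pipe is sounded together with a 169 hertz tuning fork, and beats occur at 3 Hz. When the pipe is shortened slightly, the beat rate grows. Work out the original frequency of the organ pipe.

172 Hz

|f − 169| = 3, so the organ pipe was at either 166 Hz or 172 Hz.
A shorter pipe has a higher fundamental; the adjustment raises the organ pipe's frequency.
The beat rate rose, so the adjustment moved the organ pipe further from 169 Hz — it was already above the reference.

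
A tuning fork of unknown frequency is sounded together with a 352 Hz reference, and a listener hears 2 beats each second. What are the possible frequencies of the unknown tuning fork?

350 Hz or 354 Hz

|f − 352| = 2, so f = 352 ± 2.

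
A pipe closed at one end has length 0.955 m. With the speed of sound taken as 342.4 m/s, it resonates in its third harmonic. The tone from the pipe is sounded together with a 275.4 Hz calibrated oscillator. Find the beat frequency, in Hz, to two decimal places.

6.50 Hz

Closed pipe (odd harmonics): f_n = n·v/(4L) = 3·342.4/(4·0.955) = 268.9005 Hz.
f_beat = |268.9005 − 275.4| = 6.50 Hz.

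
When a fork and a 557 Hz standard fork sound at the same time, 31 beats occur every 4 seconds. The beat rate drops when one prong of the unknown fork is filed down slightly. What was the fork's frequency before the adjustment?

549.25 Hz

Beat frequency = 31/4 = 7.75 Hz.
|f − 557| = 7.75, so the fork was at either 549.25 Hz or 564.75 Hz.
Filing a prong removes mass and raises the fork's frequency; the adjustment raises the fork's frequency.
The beat rate fell, so the adjustment moved the fork toward 557 Hz — it must have started below the reference.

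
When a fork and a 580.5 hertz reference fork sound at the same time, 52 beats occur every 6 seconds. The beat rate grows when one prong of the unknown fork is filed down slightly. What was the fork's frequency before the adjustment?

589.1667 Hz

Beat frequency = 52/6 = 8.6667 Hz.
|f − 580.5| = 8.6667, so the fork was at either 571.8333 Hz or 589.1667 Hz.
Filing a prong removes mass and raises the fork's frequency; the adjustment raises the fork's frequency.
The beat rate rose, so the adjustment moved the fork further from 580.5 Hz — it was already above the reference.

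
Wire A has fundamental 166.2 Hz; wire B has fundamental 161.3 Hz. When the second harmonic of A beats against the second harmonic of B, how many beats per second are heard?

9.8 Hz

Second harmonic of the first: 2·166.2 = 332.4 Hz.
Second harmonic of the second: 2·161.3 = 322.6 Hz.
f_beat = |332.4 − 322.6| = 9.8 Hz.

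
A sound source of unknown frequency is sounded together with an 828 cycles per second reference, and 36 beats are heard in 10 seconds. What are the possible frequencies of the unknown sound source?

Beat frequency = 36/10 = 3.6 Hz.
|f − 828| = 3.6, so f = 828 ± 3.6.

824.4 Hz or 831.6 Hz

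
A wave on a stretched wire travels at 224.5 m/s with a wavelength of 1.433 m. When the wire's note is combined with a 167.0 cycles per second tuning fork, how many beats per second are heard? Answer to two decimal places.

10.34 Hz

Source frequency f = v/λ = 224.5/1.433 = 156.6643 Hz.
f_beat = |156.6643 − 167.0| = 10.34 Hz.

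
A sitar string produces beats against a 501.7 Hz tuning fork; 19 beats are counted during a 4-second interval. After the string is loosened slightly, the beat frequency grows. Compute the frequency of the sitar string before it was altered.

Beat frequency = 19/4 = 4.75 Hz.
|f − 501.7| = 4.75, so the sitar string was at either 496.95 Hz or 506.45 Hz.
Reducing tension lowers a string's frequency; the adjustment lowers the sitar string's frequency.
The beat rate rose, so the adjustment moved the sitar string further from 501.7 Hz — it was already below the reference.

496.95 Hz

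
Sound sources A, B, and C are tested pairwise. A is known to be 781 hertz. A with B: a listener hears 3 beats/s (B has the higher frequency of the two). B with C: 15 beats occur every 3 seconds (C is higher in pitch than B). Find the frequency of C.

B is above A, so f_B = 781 + 3 = 784 Hz.
B–C: Beat frequency = 15/3 = 5 Hz.
C is above B, so f_C = 784 + 5 = 789 Hz.

789 Hz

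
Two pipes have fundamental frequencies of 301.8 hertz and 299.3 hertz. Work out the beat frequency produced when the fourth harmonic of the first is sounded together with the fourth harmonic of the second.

10.0 Hz

Fourth harmonic of the first: 4·301.8 = 1207.2 Hz.
Fourth harmonic of the second: 4·299.3 = 1197.2 Hz.
f_beat = |1207.2 − 1197.2| = 10.0 Hz.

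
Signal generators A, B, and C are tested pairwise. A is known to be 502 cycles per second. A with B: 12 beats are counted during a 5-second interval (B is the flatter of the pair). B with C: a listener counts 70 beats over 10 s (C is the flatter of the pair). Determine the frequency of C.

492.6 Hz

A–B: Beat frequency = 12/5 = 2.4 Hz.
B is below A, so f_B = 502 − 2.4 = 499.6 Hz.
B–C: Beat frequency = 70/10 = 7 Hz.
C is below B, so f_C = 499.6 − 7 = 492.6 Hz.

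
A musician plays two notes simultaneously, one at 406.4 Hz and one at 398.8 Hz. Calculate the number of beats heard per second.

7.6 Hz

Beats arise from superposition of two nearby frequencies; the beat rate is |f₁ − f₂|.
|406.4 − 398.8| = 7.6 Hz.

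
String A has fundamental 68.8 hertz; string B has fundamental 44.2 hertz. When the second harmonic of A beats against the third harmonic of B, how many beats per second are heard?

5.0 Hz

Second harmonic of the first: 2·68.8 = 137.6 Hz.
Third harmonic of the second: 3·44.2 = 132.6 Hz.
f_beat = |137.6 − 132.6| = 5.0 Hz.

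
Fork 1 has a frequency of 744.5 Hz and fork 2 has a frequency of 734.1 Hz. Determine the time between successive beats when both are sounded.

f_beat = |744.5 − 734.1| = 10.4 Hz.
Beat period T = 1 / f_beat = 1 / 10.4 s.

0.096 s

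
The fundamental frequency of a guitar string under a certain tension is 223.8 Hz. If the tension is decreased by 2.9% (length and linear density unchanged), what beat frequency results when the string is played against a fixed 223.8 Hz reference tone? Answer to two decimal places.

For a string, f ∝ √T, so the new frequency is 223.8·√0.971 = 220.5310 Hz.
f_beat = |220.5310 − 223.8| = 3.27 Hz.

3.27 Hz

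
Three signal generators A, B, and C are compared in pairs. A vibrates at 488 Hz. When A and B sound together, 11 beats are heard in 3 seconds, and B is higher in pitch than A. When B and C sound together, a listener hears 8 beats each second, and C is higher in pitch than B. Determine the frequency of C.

499.6667 Hz

A–B: Beat frequency = 11/3 = 3.6667 Hz.
B is above A, so f_B = 488 + 3.6667 = 491.6667 Hz.
C is above B, so f_C = 491.6667 + 8 = 499.6667 Hz.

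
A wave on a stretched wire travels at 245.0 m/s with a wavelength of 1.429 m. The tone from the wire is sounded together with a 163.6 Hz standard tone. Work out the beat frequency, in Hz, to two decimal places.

7.85 Hz

Source frequency f = v/λ = 245.0/1.429 = 171.4486 Hz.
f_beat = |171.4486 − 163.6| = 7.85 Hz.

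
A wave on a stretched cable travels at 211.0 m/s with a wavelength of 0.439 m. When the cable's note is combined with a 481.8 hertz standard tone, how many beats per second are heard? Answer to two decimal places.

Source frequency f = v/λ = 211.0/0.439 = 480.6378 Hz.
f_beat = |480.6378 − 481.8| = 1.16 Hz.

1.16 Hz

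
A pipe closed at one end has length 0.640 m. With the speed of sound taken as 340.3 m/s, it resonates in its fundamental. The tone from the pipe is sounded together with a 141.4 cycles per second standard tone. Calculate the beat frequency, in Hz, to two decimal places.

8.47 Hz

Closed pipe (odd harmonics): f_n = n·v/(4L) = 1·340.3/(4·0.640) = 132.9297 Hz.
f_beat = |132.9297 − 141.4| = 8.47 Hz.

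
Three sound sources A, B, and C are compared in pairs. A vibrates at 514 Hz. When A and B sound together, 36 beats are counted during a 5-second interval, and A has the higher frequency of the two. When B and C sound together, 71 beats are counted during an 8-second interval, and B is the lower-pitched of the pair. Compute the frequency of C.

A–B: Beat frequency = 36/5 = 7.2 Hz.
B is below A, so f_B = 514 − 7.2 = 506.8 Hz.
B–C: Beat frequency = 71/8 = 8.875 Hz.
C is above B, so f_C = 506.8 + 8.875 = 515.675 Hz.

515.675 Hz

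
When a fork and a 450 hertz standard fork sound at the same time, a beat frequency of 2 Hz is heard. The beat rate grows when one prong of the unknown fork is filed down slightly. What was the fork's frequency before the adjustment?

452 Hz

|f − 450| = 2, so the fork was at either 448 Hz or 452 Hz.
Filing a prong removes mass and raises the fork's frequency; the adjustment raises the fork's frequency.
The beat rate rose, so the adjustment moved the fork further from 450 Hz — it was already above the reference.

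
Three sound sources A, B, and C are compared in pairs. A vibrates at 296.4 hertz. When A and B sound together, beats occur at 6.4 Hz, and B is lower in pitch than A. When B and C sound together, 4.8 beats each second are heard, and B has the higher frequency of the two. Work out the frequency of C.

285.2 Hz

B is below A, so f_B = 296.4 − 6.4 = 290 Hz.
C is below B, so f_C = 290 − 4.8 = 285.2 Hz.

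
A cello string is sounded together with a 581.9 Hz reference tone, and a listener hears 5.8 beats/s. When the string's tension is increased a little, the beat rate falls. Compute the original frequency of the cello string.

576.1 Hz

|f − 581.9| = 5.8, so the cello string was at either 576.1 Hz or 587.7 Hz.
Higher tension means higher frequency; the adjustment raises the cello string's frequency.
The beat rate fell, so the adjustment moved the cello string toward 581.9 Hz — it must have started below the reference.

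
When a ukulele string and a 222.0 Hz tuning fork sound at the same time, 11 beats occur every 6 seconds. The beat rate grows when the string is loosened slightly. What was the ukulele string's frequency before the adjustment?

Beat frequency = 11/6 = 1.8333 Hz.
|f − 222.0| = 1.8333, so the ukulele string was at either 220.1667 Hz or 223.8333 Hz.
Reducing tension lowers a string's frequency; the adjustment lowers the ukulele string's frequency.
The beat rate rose, so the adjustment moved the ukulele string further from 222.0 Hz — it was already below the reference.

220.1667 Hz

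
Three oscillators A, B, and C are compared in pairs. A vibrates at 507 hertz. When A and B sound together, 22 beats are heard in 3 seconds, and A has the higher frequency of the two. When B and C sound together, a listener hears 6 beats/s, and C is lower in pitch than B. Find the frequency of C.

A–B: Beat frequency = 22/3 = 7.3333 Hz.
B is below A, so f_B = 507 − 7.3333 = 499.6667 Hz.
C is below B, so f_C = 499.6667 − 6 = 493.6667 Hz.

493.6667 Hz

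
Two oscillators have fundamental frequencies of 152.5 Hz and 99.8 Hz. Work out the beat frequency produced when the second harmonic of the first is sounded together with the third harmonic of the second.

5.6 Hz

Second harmonic of the first: 2·152.5 = 305.0 Hz.
Third harmonic of the second: 3·99.8 = 299.4 Hz.
f_beat = |305.0 − 299.4| = 5.6 Hz.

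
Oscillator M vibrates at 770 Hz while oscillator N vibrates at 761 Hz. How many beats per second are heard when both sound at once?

9 Hz

The beat frequency equals the magnitude of the frequency difference.
|770 − 761| = 9 Hz.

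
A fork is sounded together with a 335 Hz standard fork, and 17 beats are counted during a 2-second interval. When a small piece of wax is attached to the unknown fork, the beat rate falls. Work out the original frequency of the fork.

343.5 Hz

Beat frequency = 17/2 = 8.5 Hz.
|f − 335| = 8.5, so the fork was at either 326.5 Hz or 343.5 Hz.
Loading a fork with wax lowers its frequency; the adjustment lowers the fork's frequency.
The beat rate fell, so the adjustment moved the fork toward 335 Hz — it must have started above the reference.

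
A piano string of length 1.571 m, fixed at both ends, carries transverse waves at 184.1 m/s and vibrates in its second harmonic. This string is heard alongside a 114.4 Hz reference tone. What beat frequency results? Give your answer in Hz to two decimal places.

2.79 Hz

For a string fixed at both ends, f_n = n·v/(2L) = 2·184.1/(2·1.571) = 117.1865 Hz.
f_beat = |117.1865 − 114.4| = 2.79 Hz.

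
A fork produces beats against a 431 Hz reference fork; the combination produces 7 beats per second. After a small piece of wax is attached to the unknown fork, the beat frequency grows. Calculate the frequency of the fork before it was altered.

424 Hz

|f − 431| = 7, so the fork was at either 424 Hz or 438 Hz.
Loading a fork with wax lowers its frequency; the adjustment lowers the fork's frequency.
The beat rate rose, so the adjustment moved the fork further from 431 Hz — it was already below the reference.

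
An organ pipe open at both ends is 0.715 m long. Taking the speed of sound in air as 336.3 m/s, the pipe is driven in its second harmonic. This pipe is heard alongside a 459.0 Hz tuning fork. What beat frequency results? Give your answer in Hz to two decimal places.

11.35 Hz

Open pipe: f_n = n·v/(2L) = 2·336.3/(2·0.715) = 470.3497 Hz.
f_beat = |470.3497 − 459.0| = 11.35 Hz.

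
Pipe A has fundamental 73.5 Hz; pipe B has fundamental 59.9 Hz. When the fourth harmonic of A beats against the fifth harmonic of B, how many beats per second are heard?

5.5 Hz

Fourth harmonic of the first: 4·73.5 = 294.0 Hz.
Fifth harmonic of the second: 5·59.9 = 299.5 Hz.
f_beat = |294.0 − 299.5| = 5.5 Hz.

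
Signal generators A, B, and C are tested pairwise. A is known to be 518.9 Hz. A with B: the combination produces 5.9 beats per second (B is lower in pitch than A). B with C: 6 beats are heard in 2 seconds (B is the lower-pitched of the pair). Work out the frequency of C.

516 Hz

B is below A, so f_B = 518.9 − 5.9 = 513 Hz.
B–C: Beat frequency = 6/2 = 3 Hz.
C is above B, so f_C = 513 + 3 = 516 Hz.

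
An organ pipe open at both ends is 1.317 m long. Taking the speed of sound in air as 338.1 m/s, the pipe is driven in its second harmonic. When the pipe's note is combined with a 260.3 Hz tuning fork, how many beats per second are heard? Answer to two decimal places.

Open pipe: f_n = n·v/(2L) = 2·338.1/(2·1.317) = 256.7198 Hz.
f_beat = |256.7198 − 260.3| = 3.58 Hz.

3.58 Hz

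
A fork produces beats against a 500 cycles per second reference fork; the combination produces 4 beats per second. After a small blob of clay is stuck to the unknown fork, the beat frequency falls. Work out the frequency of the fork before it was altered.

|f − 500| = 4, so the fork was at either 496 Hz or 504 Hz.
Adding mass to a fork lowers its frequency; the adjustment lowers the fork's frequency.
The beat rate fell, so the adjustment moved the fork toward 500 Hz — it must have started above the reference.

504 Hz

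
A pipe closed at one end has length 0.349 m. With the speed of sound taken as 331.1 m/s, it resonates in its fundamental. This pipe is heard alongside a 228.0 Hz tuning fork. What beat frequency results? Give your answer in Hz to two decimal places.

Closed pipe (odd harmonics): f_n = n·v/(4L) = 1·331.1/(4·0.349) = 237.1777 Hz.
f_beat = |237.1777 − 228.0| = 9.18 Hz.

9.18 Hz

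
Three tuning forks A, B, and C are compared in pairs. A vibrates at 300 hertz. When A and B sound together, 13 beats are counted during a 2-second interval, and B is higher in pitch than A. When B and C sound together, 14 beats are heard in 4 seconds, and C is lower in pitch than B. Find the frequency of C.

303 Hz

A–B: Beat frequency = 13/2 = 6.5 Hz.
B is above A, so f_B = 300 + 6.5 = 306.5 Hz.
B–C: Beat frequency = 14/4 = 3.5 Hz.
C is below B, so f_C = 306.5 − 3.5 = 303 Hz.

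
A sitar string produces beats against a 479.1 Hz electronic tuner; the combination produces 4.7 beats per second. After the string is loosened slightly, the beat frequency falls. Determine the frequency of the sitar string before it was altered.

483.8 Hz

|f − 479.1| = 4.7, so the sitar string was at either 474.4 Hz or 483.8 Hz.
Reducing tension lowers a string's frequency; the adjustment lowers the sitar string's frequency.
The beat rate fell, so the adjustment moved the sitar string toward 479.1 Hz — it must have started above the reference.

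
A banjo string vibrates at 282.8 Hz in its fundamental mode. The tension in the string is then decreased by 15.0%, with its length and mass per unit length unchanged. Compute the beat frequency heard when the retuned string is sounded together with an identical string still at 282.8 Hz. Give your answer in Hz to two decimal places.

22.07 Hz

For a string, f ∝ √T, so the new frequency is 282.8·√0.850 = 260.7287 Hz.
f_beat = |260.7287 − 282.8| = 22.07 Hz.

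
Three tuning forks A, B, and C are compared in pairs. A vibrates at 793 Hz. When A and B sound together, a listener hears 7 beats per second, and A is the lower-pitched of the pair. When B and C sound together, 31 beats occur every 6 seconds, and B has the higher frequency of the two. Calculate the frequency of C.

794.8333 Hz

B is above A, so f_B = 793 + 7 = 800 Hz.
B–C: Beat frequency = 31/6 = 5.1667 Hz.
C is below B, so f_C = 800 − 5.1667 = 794.8333 Hz.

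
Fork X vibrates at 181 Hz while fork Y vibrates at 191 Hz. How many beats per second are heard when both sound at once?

The beat frequency equals the magnitude of the frequency difference.
|181 − 191| = 10 Hz.

10 Hz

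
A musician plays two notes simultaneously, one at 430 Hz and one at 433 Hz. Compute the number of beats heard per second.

3 Hz

f_beat = |f₁ − f₂|.
|430 − 433| = 3 Hz.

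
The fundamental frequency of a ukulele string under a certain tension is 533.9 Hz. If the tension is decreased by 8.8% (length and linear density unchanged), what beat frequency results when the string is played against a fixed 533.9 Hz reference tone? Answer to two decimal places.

For a string, f ∝ √T, so the new frequency is 533.9·√0.912 = 509.8675 Hz.
f_beat = |509.8675 − 533.9| = 24.03 Hz.

24.03 Hz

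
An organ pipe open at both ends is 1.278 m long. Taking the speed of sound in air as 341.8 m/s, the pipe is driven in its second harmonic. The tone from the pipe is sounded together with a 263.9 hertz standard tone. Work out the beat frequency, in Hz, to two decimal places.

3.55 Hz

Open pipe: f_n = n·v/(2L) = 2·341.8/(2·1.278) = 267.4491 Hz.
f_beat = |267.4491 − 263.9| = 3.55 Hz.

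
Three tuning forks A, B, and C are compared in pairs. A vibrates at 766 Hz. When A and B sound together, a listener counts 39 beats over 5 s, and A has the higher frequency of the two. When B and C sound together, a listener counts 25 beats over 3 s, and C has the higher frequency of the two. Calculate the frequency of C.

A–B: Beat frequency = 39/5 = 7.8 Hz.
B is below A, so f_B = 766 − 7.8 = 758.2 Hz.
B–C: Beat frequency = 25/3 = 8.3333 Hz.
C is above B, so f_C = 758.2 + 8.3333 = 766.5333 Hz.

766.5333 Hz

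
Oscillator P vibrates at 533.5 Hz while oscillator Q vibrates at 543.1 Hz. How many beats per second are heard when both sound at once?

f_beat = |f₁ − f₂|.
|533.5 − 543.1| = 9.6 Hz.

9.6 Hz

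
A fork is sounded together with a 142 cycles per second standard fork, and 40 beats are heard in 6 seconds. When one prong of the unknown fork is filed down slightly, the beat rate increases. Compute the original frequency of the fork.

148.6667 Hz

Beat frequency = 40/6 = 6.6667 Hz.
|f − 142| = 6.6667, so the fork was at either 135.3333 Hz or 148.6667 Hz.
Filing a prong removes mass and raises the fork's frequency; the adjustment raises the fork's frequency.
The beat rate rose, so the adjustment moved the fork further from 142 Hz — it was already above the reference.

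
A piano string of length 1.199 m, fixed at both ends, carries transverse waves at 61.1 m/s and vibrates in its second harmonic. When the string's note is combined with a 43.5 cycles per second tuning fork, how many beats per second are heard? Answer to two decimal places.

For a string fixed at both ends, f_n = n·v/(2L) = 2·61.1/(2·1.199) = 50.9591 Hz.
f_beat = |50.9591 − 43.5| = 7.46 Hz.

7.46 Hz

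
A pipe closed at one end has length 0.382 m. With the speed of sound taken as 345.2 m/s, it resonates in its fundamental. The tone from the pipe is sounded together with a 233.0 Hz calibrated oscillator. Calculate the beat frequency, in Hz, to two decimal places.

Closed pipe (odd harmonics): f_n = n·v/(4L) = 1·345.2/(4·0.382) = 225.9162 Hz.
f_beat = |225.9162 − 233.0| = 7.08 Hz.

7.08 Hz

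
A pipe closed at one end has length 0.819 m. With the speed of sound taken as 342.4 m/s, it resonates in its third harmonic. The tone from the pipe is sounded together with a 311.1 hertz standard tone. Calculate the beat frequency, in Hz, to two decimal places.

2.45 Hz

Closed pipe (odd harmonics): f_n = n·v/(4L) = 3·342.4/(4·0.819) = 313.5531 Hz.
f_beat = |313.5531 − 311.1| = 2.45 Hz.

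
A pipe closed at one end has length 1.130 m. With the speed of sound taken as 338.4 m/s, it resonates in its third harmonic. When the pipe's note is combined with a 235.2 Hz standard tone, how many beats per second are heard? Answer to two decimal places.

10.60 Hz

Closed pipe (odd harmonics): f_n = n·v/(4L) = 3·338.4/(4·1.130) = 224.6018 Hz.
f_beat = |224.6018 − 235.2| = 10.60 Hz.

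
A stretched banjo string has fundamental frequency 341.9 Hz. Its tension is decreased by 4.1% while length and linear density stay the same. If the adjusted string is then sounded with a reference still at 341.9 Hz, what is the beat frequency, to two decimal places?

For a string, f ∝ √T, so the new frequency is 341.9·√0.959 = 334.8177 Hz.
f_beat = |334.8177 − 341.9| = 7.08 Hz.

7.08 Hz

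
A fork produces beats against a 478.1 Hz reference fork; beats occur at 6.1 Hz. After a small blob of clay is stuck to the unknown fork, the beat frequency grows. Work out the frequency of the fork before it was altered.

|f − 478.1| = 6.1, so the fork was at either 472 Hz or 484.2 Hz.
Adding mass to a fork lowers its frequency; the adjustment lowers the fork's frequency.
The beat rate rose, so the adjustment moved the fork further from 478.1 Hz — it was already below the reference.

472 Hz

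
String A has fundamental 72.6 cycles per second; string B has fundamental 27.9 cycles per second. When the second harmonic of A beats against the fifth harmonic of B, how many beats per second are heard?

Second harmonic of the first: 2·72.6 = 145.2 Hz.
Fifth harmonic of the second: 5·27.9 = 139.5 Hz.
f_beat = |145.2 − 139.5| = 5.7 Hz.

5.7 Hz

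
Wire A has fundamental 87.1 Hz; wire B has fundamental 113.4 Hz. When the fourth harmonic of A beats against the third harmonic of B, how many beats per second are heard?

8.2 Hz

Fourth harmonic of the first: 4·87.1 = 348.4 Hz.
Third harmonic of the second: 3·113.4 = 340.2 Hz.
f_beat = |348.4 − 340.2| = 8.2 Hz.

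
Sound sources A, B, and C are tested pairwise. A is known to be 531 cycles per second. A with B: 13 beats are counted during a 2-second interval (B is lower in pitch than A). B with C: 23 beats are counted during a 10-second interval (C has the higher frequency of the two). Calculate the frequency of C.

A–B: Beat frequency = 13/2 = 6.5 Hz.
B is below A, so f_B = 531 − 6.5 = 524.5 Hz.
B–C: Beat frequency = 23/10 = 2.3 Hz.
C is above B, so f_C = 524.5 + 2.3 = 526.8 Hz.

526.8 Hz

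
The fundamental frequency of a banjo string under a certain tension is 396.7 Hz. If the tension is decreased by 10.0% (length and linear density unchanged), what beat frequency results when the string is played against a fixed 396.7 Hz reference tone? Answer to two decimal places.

20.36 Hz

For a string, f ∝ √T, so the new frequency is 396.7·√0.900 = 376.3427 Hz.
f_beat = |376.3427 − 396.7| = 20.36 Hz.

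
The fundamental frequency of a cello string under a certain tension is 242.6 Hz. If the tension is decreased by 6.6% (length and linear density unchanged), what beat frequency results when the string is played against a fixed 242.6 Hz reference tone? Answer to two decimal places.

8.14 Hz

For a string, f ∝ √T, so the new frequency is 242.6·√0.934 = 234.4576 Hz.
f_beat = |234.4576 − 242.6| = 8.14 Hz.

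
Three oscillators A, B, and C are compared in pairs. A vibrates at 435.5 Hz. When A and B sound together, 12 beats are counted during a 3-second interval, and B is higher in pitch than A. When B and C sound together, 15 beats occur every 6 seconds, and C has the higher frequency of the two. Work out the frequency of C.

A–B: Beat frequency = 12/3 = 4 Hz.
B is above A, so f_B = 435.5 + 4 = 439.5 Hz.
B–C: Beat frequency = 15/6 = 2.5 Hz.
C is above B, so f_C = 439.5 + 2.5 = 442 Hz.

442 Hz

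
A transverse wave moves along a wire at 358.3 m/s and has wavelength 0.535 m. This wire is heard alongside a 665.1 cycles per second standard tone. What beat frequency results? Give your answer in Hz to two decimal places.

Source frequency f = v/λ = 358.3/0.535 = 669.7196 Hz.
f_beat = |669.7196 − 665.1| = 4.62 Hz.

4.62 Hz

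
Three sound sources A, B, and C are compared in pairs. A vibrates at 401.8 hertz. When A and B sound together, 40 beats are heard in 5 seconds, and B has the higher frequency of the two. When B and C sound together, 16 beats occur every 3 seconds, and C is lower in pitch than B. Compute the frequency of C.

404.4667 Hz

A–B: Beat frequency = 40/5 = 8 Hz.
B is above A, so f_B = 401.8 + 8 = 409.8 Hz.
B–C: Beat frequency = 16/3 = 5.3333 Hz.
C is below B, so f_C = 409.8 − 5.3333 = 404.4667 Hz.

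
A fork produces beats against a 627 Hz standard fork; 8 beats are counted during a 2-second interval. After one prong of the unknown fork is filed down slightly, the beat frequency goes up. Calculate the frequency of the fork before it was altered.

631 Hz

Beat frequency = 8/2 = 4 Hz.
|f − 627| = 4, so the fork was at either 623 Hz or 631 Hz.
Filing a prong removes mass and raises the fork's frequency; the adjustment raises the fork's frequency.
The beat rate rose, so the adjustment moved the fork further from 627 Hz — it was already above the reference.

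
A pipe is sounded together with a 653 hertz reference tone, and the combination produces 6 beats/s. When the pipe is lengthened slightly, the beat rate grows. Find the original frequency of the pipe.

|f − 653| = 6, so the pipe was at either 647 Hz or 659 Hz.
A longer pipe has a lower fundamental; the adjustment lowers the pipe's frequency.
The beat rate rose, so the adjustment moved the pipe further from 653 Hz — it was already below the reference.

647 Hz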